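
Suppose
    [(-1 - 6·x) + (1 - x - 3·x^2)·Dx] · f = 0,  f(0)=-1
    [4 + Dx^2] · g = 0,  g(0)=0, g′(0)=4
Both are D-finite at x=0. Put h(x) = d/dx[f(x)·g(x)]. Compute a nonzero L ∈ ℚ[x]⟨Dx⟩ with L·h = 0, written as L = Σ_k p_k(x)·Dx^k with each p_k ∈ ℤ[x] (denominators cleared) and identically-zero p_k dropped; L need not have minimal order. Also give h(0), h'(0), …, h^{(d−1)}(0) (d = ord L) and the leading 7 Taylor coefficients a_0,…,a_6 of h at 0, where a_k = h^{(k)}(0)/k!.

L = (10 - 16·x - 40·x^2 + 48·x^3 + 72·x^4) + (5 + 34·x + 36·x^2 + 72·x^3)·Dx + (-1 - x - x^2 + 12·x^3 + 18·x^4)·Dx^2  (order 2).
h: a_k = -4, -8, -40, -304/3, -988/3, -4256/5, -106916/45, …
ICs: h(0) = -4, h′(0) = -8.

f: a_k = -1, -1, -4, -7, -19, -40, -97, …
g: a_k = 0, 4, 0, -8/3, 0, 8/15, 0, …
f·g: L₀ = L_f ⊗_s L_g, ord ≤ 1·2.
Derive L from L₀ (diff closure).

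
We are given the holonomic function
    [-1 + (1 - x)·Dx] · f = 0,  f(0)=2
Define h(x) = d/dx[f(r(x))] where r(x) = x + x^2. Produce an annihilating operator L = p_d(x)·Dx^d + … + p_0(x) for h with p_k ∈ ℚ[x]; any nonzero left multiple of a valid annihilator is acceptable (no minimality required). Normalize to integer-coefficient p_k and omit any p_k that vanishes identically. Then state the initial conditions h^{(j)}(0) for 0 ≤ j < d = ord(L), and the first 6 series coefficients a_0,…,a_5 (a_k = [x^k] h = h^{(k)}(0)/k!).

L = (4 + 6·x + 6·x^2) + (-1 - x + 3·x^2 + 2·x^3)·Dx  (order 1).
h: a_k = 2, 8, 18, 40, 80, 156, …
ICs: h(0) = 2.

f: a_k = 2, 2, 2, 2, 2, 2, …
Change of var in L_f (x↦r) gives L₀.
h₀' ⇒ L via d/dx closure of L₀.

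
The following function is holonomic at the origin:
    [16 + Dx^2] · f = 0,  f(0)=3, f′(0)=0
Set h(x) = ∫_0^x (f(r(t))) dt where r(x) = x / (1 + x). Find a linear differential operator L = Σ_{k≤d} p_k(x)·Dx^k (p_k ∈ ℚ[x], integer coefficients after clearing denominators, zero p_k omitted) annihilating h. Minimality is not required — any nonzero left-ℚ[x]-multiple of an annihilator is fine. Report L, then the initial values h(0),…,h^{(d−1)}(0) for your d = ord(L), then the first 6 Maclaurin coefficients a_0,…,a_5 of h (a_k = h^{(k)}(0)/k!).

f: a_k = 3, 0, -24, 0, 32, 0, …
Change of var in L_f (x↦r) gives L₀.
∫: right-multiply L₀ by Dx.
L = 16·Dx + (2 + 6·x + 6·x^2 + 2·x^3)·Dx^2 + (1 + 4·x + 6·x^2 + 4·x^3 + x^4)·Dx^3  (order 3).
h: a_k = 0, 3, 0, -8, 12, -8, …
ICs: h(0) = 0, h′(0) = 3, h′′(0) = 0.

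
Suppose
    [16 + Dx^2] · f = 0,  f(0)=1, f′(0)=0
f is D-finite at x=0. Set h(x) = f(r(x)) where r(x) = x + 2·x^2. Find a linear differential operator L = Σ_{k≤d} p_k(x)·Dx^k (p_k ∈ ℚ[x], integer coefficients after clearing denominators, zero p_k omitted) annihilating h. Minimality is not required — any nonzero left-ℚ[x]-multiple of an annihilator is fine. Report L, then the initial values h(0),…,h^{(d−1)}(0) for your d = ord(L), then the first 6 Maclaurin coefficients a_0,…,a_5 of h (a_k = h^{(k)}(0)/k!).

f: a_k = 1, 0, -8, 0, 32/3, 0, …
f∘r: x↦r, Dx↦Dx/r' in L_f ⇒ L₀.
L = (16 + 192·x + 768·x^2 + 1024·x^3) - 4·Dx + (1 + 4·x)·Dx^2  (order 2).
h: a_k = 1, 0, -8, -32, -64/3, 256/3, …
ICs: h(0) = 1, h′(0) = 0.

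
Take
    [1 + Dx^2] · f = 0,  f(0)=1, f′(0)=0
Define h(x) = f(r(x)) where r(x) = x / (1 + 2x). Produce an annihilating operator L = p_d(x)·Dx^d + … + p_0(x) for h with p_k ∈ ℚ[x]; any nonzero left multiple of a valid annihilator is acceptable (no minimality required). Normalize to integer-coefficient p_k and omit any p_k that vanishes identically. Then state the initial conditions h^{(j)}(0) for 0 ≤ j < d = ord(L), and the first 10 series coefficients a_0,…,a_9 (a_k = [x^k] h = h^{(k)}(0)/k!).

f: a_k = 1, 0, -1/2, 0, 1/24, 0, -1/720, 0, 1/40320, 0, …
L₀ from L_f via x↦r, Dx↦r'^{-1}Dx.
L = 1 + (4 + 24·x + 48·x^2 + 32·x^3)·Dx + (1 + 8·x + 24·x^2 + 32·x^3 + 16·x^4)·Dx^2  (order 2).
h: a_k = 1, 0, -1/2, 2, -143/24, 47/3, -27601/720, 1787/20, -8095583/40320, 1103647/2520, …
ICs: h(0) = 1, h′(0) = 0.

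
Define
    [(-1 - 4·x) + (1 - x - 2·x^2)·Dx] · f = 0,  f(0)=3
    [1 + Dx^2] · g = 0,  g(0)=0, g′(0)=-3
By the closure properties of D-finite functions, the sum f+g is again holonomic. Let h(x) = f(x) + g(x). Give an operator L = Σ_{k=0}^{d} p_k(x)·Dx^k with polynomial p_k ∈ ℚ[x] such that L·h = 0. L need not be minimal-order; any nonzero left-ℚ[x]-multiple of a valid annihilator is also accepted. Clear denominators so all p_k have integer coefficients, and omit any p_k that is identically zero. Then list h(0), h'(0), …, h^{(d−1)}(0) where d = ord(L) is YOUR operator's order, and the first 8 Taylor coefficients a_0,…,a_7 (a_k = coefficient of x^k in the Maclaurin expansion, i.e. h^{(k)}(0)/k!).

f: a_k = 3, 3, 9, 15, 33, 63, 129, 255, …
g: a_k = 0, -3, 0, 1/2, 0, -1/40, 0, 1/1680, …
Weyl lclm of L_f,L_g ⇒ L₀ (ord ≤ 3).
L = (31 + 146·x + 133·x^2 + 184·x^3 + 20·x^4 + 16·x^5) + (-7 - 3·x + 3·x^2 + 37·x^3 + 42·x^4 + 12·x^5 + 8·x^6)·Dx + (31 + 146·x + 133·x^2 + 184·x^3 + 20·x^4 + 16·x^5)·Dx^2 + (-7 - 3·x + 3·x^2 + 37·x^3 + 42·x^4 + 12·x^5 + 8·x^6)·Dx^3  (order 3).
h: a_k = 3, 0, 9, 31/2, 33, 2519/40, 129, 428401/1680, …
ICs: h(0) = 3, h′(0) = 0, h′′(0) = 18.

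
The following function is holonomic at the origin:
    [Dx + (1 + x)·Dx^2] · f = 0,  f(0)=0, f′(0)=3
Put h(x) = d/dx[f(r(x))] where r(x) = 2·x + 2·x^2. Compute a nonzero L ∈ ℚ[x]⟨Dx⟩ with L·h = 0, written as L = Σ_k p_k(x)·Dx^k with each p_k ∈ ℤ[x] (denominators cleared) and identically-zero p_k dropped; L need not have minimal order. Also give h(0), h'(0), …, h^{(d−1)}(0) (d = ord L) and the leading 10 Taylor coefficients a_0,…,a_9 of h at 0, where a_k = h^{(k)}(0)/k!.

f: a_k = 0, 3, -3/2, 1, -3/4, 3/5, -1/2, 3/7, -3/8, 1/3, …
L₀ from L_f via x↦r, Dx↦r'^{-1}Dx.
Derive L from L₀ (diff closure).
L = (4·x + 4·x^2) + (1 + 4·x + 6·x^2 + 4·x^3)·Dx  (order 1).
h: a_k = 6, 0, -12, 24, -24, 0, 48, -96, 96, 0, …
ICs: h(0) = 6.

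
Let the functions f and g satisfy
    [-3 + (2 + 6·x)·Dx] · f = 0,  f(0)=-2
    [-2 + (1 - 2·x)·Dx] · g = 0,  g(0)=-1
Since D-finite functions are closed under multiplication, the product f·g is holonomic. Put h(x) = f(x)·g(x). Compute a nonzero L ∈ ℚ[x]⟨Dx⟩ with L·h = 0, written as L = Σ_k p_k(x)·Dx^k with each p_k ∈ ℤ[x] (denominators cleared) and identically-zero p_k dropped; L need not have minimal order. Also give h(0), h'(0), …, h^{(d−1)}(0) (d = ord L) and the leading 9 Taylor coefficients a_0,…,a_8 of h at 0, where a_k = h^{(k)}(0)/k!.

L = (7 + 6·x) + (-2 - 2·x + 12·x^2)·Dx  (order 1).
h: a_k = 2, 7, 47/4, 215/8, 3035/64, 13841/128, 95419/512, 453847/1024, 11708435/16384, …
ICs: h(0) = 2.

f: a_k = -2, -3, 9/4, -27/8, 405/64, -1701/128, 15309/512, -72171/1024, 2814669/16384, …
g: a_k = -1, -2, -4, -8, -16, -32, -64, -128, -256, …
h₀=f·g: eliminate ⇒ L₀, order ≤ 1·1.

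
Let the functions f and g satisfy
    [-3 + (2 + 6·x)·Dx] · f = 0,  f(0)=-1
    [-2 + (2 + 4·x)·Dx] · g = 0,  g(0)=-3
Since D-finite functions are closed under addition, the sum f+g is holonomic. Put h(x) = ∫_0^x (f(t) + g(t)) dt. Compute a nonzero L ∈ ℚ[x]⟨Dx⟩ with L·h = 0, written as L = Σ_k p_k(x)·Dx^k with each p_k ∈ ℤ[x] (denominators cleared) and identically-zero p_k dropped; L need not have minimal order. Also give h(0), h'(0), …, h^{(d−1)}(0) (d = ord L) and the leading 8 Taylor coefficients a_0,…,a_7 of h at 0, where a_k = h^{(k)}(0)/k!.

L = -3·Dx + (5 + 12·x)·Dx^2 + (2 + 10·x + 12·x^2)·Dx^3  (order 3).
h: a_k = 0, -4, -9/4, 7/8, -51/64, 129/128, -791/512, 2763/1024, …
ICs: h(0) = 0, h′(0) = -4, h′′(0) = -9/2.

f: a_k = -1, -3/2, 9/8, -27/16, 405/128, -1701/256, 15309/1024, -72171/2048, …
g: a_k = -3, -3, 3/2, -3/2, 15/8, -21/8, 63/16, -99/16, …
L₀ := lclm(L_f,L_g); ord L₀ ≤ 1+1.
h=∫₀ˣh₀: take L = L₀·Dx.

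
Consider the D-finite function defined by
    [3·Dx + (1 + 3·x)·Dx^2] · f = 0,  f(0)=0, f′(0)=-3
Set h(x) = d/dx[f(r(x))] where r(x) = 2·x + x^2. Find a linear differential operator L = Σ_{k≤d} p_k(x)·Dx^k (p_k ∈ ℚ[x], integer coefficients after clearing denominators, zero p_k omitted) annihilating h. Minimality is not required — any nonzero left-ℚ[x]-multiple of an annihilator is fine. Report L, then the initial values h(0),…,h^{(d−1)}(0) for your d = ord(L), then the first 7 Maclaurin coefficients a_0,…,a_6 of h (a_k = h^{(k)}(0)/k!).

L = (5 + 6·x + 3·x^2) + (1 + 7·x + 9·x^2 + 3·x^3)·Dx  (order 1).
h: a_k = -6, 30, -162, 882, -4806, 26190, -142722, …
ICs: h(0) = -6.

f: a_k = 0, -3, 9/2, -9, 81/4, -243/5, 243/2, …
L₀ from L_f via x↦r, Dx↦r'^{-1}Dx.
h₀' ⇒ L via d/dx closure of L₀.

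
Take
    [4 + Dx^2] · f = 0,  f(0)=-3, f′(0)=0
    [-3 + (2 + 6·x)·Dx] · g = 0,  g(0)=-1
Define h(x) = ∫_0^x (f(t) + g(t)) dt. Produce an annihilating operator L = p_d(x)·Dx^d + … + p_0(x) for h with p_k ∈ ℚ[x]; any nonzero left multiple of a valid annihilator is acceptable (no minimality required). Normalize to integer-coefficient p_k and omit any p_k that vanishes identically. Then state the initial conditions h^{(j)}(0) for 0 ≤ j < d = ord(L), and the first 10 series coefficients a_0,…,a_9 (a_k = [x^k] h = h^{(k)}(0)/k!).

f: a_k = -3, 0, 6, 0, -2, 0, 4/15, 0, -2/105, 0, …
g: a_k = -1, -3/2, 9/8, -27/16, 405/128, -1701/256, 15309/1024, -72171/2048, 2814669/32768, -14073345/65536, …
h₀=f+g: left-lcm gives L₀, ord ≤ 3.
h=∫h₀ ⇒ L = L₀·Dx.
L = (-516 - 1152·x - 1728·x^2)·Dx + (56 + 936·x + 3456·x^2 + 3456·x^3)·Dx^2 + (-129 - 288·x - 432·x^2)·Dx^3 + (14 + 234·x + 864·x^2 + 864·x^3)·Dx^4  (order 4).
h: a_k = 0, -4, -3/4, 19/8, -27/64, 149/640, -567/512, 233731/107520, -72171/16384, 295474709/30965760, …
ICs: h(0) = 0, h′(0) = -4, h′′(0) = -3/2, h′′′(0) = 57/4.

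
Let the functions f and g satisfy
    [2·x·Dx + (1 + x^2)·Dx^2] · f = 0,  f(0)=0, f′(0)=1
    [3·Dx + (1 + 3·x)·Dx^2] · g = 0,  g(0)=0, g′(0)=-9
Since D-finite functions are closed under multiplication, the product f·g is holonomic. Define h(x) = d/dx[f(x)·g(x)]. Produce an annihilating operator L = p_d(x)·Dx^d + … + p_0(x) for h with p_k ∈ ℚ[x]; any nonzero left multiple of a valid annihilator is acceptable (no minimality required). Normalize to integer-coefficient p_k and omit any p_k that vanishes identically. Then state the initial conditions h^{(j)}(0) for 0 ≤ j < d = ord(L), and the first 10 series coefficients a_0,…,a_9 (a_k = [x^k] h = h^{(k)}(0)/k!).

f: a_k = 0, 1, 0, -1/3, 0, 1/5, 0, -1/7, 0, 1/9, …
g: a_k = 0, -9, 27/2, -27, 243/4, -729/5, 729/2, -6561/7, 19683/8, -6561, …
f·g: L₀ = L_f ⊗_s L_g, ord ≤ 2·2.
Derive L from L₀ (diff closure).
L = (264 + 1260·x + 1008·x^2 + 3420·x^3 + 3240·x^4 + 4212·x^5 + 324·x^7) + (178 + 660·x + 3828·x^2 + 7308·x^3 + 12960·x^4 + 10044·x^5 + 11340·x^6 + 324·x^7 + 1134·x^8)·Dx + (132 + 608·x + 1728·x^2 + 4568·x^3 + 6456·x^4 + 8856·x^5 + 5184·x^6 + 5544·x^7 + 324·x^8 + 648·x^9)·Dx^2 + (13 + 102·x + 341·x^2 + 744·x^3 + 1138·x^4 + 1236·x^5 + 1386·x^6 + 648·x^7 + 657·x^8 + 54·x^9 + 81·x^10)·Dx^3  (order 3).
h: a_k = 0, -18, 81/2, -96, 1125/4, -4158/5, 48573/20, -35712/5, 5919723/280, -2196206/35, …
ICs: h(0) = 0, h′(0) = -18, h′′(0) = 81.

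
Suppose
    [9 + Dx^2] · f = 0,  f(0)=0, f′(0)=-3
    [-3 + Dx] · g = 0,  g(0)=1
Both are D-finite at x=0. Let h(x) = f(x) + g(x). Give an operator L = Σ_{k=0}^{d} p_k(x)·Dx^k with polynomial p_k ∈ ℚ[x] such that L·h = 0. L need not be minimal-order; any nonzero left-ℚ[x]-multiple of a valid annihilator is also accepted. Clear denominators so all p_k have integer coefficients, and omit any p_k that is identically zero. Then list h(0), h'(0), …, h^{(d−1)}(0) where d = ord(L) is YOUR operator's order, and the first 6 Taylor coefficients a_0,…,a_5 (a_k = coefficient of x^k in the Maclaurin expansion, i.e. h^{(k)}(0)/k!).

f: a_k = 0, -3, 0, 9/2, 0, -81/40, …
g: a_k = 1, 3, 9/2, 9/2, 27/8, 81/40, …
Weyl lclm of L_f,L_g ⇒ L₀ (ord ≤ 3).
L = -27 + 9·Dx - 3·Dx^2 + Dx^3  (order 3).
h: a_k = 1, 0, 9/2, 9, 27/8, 0, …
ICs: h(0) = 1, h′(0) = 0, h′′(0) = 9.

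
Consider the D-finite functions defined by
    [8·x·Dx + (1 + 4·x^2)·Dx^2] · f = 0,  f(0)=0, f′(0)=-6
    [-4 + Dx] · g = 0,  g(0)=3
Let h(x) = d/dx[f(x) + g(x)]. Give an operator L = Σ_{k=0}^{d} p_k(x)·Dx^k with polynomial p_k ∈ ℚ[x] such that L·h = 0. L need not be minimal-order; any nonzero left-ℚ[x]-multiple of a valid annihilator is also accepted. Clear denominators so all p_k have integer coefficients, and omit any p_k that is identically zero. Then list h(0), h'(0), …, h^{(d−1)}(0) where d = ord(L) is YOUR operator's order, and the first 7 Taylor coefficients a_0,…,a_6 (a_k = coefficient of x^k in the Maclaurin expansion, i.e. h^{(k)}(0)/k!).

L = (8 - 32·x - 96·x^2 - 128·x^3) + (-6 - 8·x^2 - 64·x^4)·Dx + (1 + 2·x + 8·x^2 + 8·x^3 + 16·x^4)·Dx^2  (order 2).
h: a_k = 6, 48, 120, 128, 32, 512/5, 6784/15, …
ICs: h(0) = 6, h′(0) = 48.

f: a_k = 0, -6, 0, 8, 0, -96/5, 0, …
g: a_k = 3, 12, 24, 32, 32, 128/5, 256/15, …
f+g: L₀ = lclm(L_f,L_g), ord ≤ 2+1.
h₀' ⇒ L via d/dx closure of L₀.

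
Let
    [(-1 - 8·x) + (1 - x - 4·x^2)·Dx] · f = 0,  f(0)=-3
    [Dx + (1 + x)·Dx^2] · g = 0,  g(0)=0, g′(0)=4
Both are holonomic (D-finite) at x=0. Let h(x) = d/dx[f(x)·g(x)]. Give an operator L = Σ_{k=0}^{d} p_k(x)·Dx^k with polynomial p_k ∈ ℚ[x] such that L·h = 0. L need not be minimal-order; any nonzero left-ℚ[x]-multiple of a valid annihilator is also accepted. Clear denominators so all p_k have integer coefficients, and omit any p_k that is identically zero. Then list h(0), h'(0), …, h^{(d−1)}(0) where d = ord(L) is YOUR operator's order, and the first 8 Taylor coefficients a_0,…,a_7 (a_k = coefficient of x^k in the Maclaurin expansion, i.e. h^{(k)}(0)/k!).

f: a_k = -3, -3, -15, -27, -87, -195, -543, -1323, …
g: a_k = 0, 4, -2, 4/3, -1, 4/5, -2/3, 4/7, …
Product ⇒ symmetric product L₀, ord ≤ 2.
h₀' ⇒ L via d/dx closure of L₀.
L = (236 + 648·x + 576·x^2) + (25 + 277·x + 672·x^2 + 448·x^3)·Dx + (-9 - 16·x + 45·x^2 + 116·x^3 + 64·x^4)·Dx^2  (order 2).
h: a_k = -12, -12, -174, -316, -1567, -18822/5, -13179, -1229428/35, …
ICs: h(0) = -12, h′(0) = -12.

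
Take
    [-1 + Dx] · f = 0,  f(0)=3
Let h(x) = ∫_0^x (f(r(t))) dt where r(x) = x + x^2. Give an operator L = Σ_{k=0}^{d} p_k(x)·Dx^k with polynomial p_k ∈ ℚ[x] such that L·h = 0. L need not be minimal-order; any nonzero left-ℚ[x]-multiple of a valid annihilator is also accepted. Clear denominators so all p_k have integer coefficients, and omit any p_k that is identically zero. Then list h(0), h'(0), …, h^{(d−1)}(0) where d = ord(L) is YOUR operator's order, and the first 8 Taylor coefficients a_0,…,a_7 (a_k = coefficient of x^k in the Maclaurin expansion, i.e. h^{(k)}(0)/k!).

f: a_k = 3, 3, 3/2, 1/2, 1/8, 1/40, 1/240, 1/1680, …
h₀=f(r): pull back L_f along r ⇒ L₀.
h=∫h₀ ⇒ L = L₀·Dx.
L = (-1 - 2·x)·Dx + Dx^2  (order 2).
h: a_k = 0, 3, 3/2, 3/2, 7/8, 5/8, 27/80, 331/1680, …
ICs: h(0) = 0, h′(0) = 3.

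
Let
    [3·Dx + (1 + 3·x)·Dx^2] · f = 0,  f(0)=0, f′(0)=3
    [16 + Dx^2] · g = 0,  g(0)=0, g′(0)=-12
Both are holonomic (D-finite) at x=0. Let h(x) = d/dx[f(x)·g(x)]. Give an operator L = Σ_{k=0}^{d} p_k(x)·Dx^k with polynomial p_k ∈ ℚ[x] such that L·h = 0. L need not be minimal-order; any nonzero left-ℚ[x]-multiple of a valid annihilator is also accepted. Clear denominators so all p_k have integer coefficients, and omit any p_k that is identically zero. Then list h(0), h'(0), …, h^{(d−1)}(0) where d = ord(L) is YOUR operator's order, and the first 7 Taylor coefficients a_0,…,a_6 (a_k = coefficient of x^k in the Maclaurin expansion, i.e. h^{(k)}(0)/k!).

L = (-252256 - 1400832·x + 774144·x^2 + 36937728·x^3 + 133871616·x^4 + 191102976·x^5 + 95551488·x^6) + (-43296 + 45216·x + 2557440·x^2 + 11404800·x^3 + 19906560·x^4 + 11943936·x^5)·Dx + (-14630 - 16992·x + 831600·x^2 + 6110208·x^3 + 17853696·x^4 + 23887872·x^5 + 11943936·x^6)·Dx^2 + (-2706 + 2826·x + 159840·x^2 + 712800·x^3 + 1244160·x^4 + 746496·x^5)·Dx^3 + (71 + 4410·x + 48951·x^2 + 237600·x^3 + 592920·x^4 + 746496·x^5 + 373248·x^6)·Dx^4  (order 4).
h: a_k = 0, -72, 162, -48, 495, -2232, 32382/5, …
ICs: h(0) = 0, h′(0) = -72, h′′(0) = 324, h′′′(0) = -288.

f: a_k = 0, 3, -9/2, 9, -81/4, 243/5, -243/2, …
g: a_k = 0, -12, 0, 32, 0, -128/5, 0, …
Sym-product of L_f,L_g gives L₀ (≤ ord 4).
h₀' ⇒ L via d/dx closure of L₀.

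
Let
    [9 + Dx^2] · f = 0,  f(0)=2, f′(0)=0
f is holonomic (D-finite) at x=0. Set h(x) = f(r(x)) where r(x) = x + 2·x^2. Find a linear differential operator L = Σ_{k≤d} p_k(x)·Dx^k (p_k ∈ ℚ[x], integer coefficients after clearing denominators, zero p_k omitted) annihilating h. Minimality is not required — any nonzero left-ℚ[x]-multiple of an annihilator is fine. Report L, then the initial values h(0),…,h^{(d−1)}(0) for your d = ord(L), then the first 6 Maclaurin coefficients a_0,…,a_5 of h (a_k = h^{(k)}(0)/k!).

L = (9 + 108·x + 432·x^2 + 576·x^3) - 4·Dx + (1 + 4·x)·Dx^2  (order 2).
h: a_k = 2, 0, -9, -36, -117/4, 54, …
ICs: h(0) = 2, h′(0) = 0.

f: a_k = 2, 0, -9, 0, 27/4, 0, …
h₀=f(r): pull back L_f along r ⇒ L₀.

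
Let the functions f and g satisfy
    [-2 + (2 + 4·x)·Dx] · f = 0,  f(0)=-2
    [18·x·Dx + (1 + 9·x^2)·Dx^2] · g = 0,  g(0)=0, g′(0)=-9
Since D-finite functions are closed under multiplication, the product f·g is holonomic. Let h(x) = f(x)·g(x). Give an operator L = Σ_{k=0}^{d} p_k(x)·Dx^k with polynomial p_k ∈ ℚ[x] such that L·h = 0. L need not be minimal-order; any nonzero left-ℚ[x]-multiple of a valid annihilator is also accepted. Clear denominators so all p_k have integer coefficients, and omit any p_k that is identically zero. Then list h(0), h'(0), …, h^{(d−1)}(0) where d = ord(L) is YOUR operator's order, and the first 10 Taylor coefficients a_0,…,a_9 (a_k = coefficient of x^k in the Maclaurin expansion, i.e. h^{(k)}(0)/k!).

f: a_k = -2, -2, 1, -1, 5/4, -7/4, 21/8, -33/8, 429/64, -715/64, …
g: a_k = 0, -9, 0, 27, 0, -729/5, 0, 6561/7, 0, -6561, …
Sym-product of L_f,L_g gives L₀ (≤ ord 2).
L = (3 - 18·x - 9·x^2) + (-2 + 14·x + 54·x^2 + 36·x^3)·Dx + (1 + 4·x + 13·x^2 + 36·x^3 + 36·x^4)·Dx^2  (order 2).
h: a_k = 0, 18, 18, -63, -45, 6147/20, 5607/20, -562869/280, -486891/280, 6221637/448, …
ICs: h(0) = 0, h′(0) = 18.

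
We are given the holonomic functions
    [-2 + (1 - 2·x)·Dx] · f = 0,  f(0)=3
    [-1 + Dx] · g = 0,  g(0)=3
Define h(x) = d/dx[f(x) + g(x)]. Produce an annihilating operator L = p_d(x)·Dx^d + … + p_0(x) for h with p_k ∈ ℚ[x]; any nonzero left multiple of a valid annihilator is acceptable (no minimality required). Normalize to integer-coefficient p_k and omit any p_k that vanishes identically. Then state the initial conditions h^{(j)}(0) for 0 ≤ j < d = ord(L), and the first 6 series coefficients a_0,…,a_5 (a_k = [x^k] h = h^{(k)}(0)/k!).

L = (20 + 8·x) + (-23 - 4·x + 4·x^2)·Dx + (3 - 4·x - 4·x^2)·Dx^2  (order 2).
h: a_k = 9, 27, 147/2, 385/2, 3841/8, 46081/40, …
ICs: h(0) = 9, h′(0) = 27.

f: a_k = 3, 6, 12, 24, 48, 96, …
g: a_k = 3, 3, 3/2, 1/2, 1/8, 1/40, …
Sum ⇒ L₀ = lclm(L_f,L_g) in ℚ(x)⟨Dx⟩.
Derive L from L₀ (diff closure).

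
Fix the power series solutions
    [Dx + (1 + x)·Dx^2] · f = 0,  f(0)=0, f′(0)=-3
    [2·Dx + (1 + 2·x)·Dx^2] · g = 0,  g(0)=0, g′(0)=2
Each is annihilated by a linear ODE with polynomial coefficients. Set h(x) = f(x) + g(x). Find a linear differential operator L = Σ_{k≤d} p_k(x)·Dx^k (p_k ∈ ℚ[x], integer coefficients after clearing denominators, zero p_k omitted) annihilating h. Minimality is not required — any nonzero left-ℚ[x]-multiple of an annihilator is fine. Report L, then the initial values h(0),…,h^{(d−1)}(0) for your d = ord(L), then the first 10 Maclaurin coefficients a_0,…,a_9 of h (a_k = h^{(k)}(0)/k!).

L = 4·Dx + (6 + 8·x)·Dx^2 + (1 + 3·x + 2·x^2)·Dx^3  (order 3).
h: a_k = 0, -1, -1/2, 5/3, -13/4, 29/5, -61/6, 125/7, -253/8, 509/9, …
ICs: h(0) = 0, h′(0) = -1, h′′(0) = -1.

f: a_k = 0, -3, 3/2, -1, 3/4, -3/5, 1/2, -3/7, 3/8, -1/3, …
g: a_k = 0, 2, -2, 8/3, -4, 32/5, -32/3, 128/7, -32, 512/9, …
f+g: L₀ = lclm(L_f,L_g), ord ≤ 2+2.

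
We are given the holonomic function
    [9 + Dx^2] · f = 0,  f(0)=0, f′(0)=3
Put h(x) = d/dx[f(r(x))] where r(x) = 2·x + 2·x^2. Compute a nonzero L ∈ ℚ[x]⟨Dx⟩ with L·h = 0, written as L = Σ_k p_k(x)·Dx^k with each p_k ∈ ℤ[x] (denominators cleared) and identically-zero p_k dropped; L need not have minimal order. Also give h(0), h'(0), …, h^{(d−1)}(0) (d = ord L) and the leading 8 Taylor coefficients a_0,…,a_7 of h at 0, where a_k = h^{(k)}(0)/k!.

L = (48 + 288·x + 864·x^2 + 1152·x^3 + 576·x^4) + (-6 - 12·x)·Dx + (1 + 4·x + 4·x^2)·Dx^2  (order 2).
h: a_k = 6, 12, -108, -432, -216, 1728, 20736/5, 10368/5, …
ICs: h(0) = 6, h′(0) = 12.

f: a_k = 0, 3, 0, -9/2, 0, 81/40, 0, -243/560, …
Change of var in L_f (x↦r) gives L₀.
Differentiate: ansatz ord ≤ ord L₀ ⇒ L.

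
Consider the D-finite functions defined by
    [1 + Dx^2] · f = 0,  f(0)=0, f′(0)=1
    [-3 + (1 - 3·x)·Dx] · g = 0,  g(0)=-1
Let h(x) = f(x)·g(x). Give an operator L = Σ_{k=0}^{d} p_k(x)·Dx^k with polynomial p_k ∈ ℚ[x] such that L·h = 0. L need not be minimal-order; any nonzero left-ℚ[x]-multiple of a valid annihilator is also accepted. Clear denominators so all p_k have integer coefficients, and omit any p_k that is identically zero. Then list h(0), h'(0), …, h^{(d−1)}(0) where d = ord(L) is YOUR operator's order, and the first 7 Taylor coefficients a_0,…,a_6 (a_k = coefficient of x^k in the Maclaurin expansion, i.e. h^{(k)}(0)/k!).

L = (-1 + 3·x) + 6·Dx + (-1 + 3·x)·Dx^2  (order 2).
h: a_k = 0, -1, -3, -53/6, -53/2, -9541/120, -9541/40, …
ICs: h(0) = 0, h′(0) = -1.

f: a_k = 0, 1, 0, -1/6, 0, 1/120, 0, …
g: a_k = -1, -3, -9, -27, -81, -243, -729, …
f·g: L₀ = L_f ⊗_s L_g, ord ≤ 2·1.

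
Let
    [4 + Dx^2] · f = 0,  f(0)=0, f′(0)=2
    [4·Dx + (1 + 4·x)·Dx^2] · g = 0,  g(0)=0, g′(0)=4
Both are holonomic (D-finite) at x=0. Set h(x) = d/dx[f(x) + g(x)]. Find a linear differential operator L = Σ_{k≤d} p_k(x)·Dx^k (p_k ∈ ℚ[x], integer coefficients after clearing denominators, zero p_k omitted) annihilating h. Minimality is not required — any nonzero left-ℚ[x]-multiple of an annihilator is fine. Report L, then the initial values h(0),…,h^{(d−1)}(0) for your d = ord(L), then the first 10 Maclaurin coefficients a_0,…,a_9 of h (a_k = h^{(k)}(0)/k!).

L = (400 + 128·x + 256·x^2) + (36 + 176·x + 192·x^2 + 256·x^3)·Dx + (100 + 32·x + 64·x^2)·Dx^2 + (9 + 44·x + 48·x^2 + 64·x^3)·Dx^3  (order 3).
h: a_k = 6, -16, 60, -256, 3076/3, -4096, 737272/45, -65536, 82575364/315, -1048576, …
ICs: h(0) = 6, h′(0) = -16, h′′(0) = 120.

f: a_k = 0, 2, 0, -4/3, 0, 4/15, 0, -8/315, 0, 4/2835, …
g: a_k = 0, 4, -8, 64/3, -64, 1024/5, -2048/3, 16384/7, -8192, 262144/9, …
L₀ := lclm(L_f,L_g); ord L₀ ≤ 2+2.
h=h₀': d/dx-closure on L₀ ⇒ L.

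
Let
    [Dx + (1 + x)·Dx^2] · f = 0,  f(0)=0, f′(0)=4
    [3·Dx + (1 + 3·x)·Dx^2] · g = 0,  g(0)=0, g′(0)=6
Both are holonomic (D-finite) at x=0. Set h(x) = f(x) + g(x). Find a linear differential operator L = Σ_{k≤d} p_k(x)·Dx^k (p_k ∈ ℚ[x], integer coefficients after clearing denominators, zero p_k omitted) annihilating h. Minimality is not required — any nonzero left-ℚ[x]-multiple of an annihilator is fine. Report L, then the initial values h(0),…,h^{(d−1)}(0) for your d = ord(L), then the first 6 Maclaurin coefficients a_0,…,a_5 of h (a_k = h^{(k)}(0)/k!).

f: a_k = 0, 4, -2, 4/3, -1, 4/5, …
g: a_k = 0, 6, -9, 18, -81/2, 486/5, …
Sum ⇒ L₀ = lclm(L_f,L_g) in ℚ(x)⟨Dx⟩.
L = 6·Dx + (8 + 12·x)·Dx^2 + (1 + 4·x + 3·x^2)·Dx^3  (order 3).
h: a_k = 0, 10, -11, 58/3, -83/2, 98, …
ICs: h(0) = 0, h′(0) = 10, h′′(0) = -22.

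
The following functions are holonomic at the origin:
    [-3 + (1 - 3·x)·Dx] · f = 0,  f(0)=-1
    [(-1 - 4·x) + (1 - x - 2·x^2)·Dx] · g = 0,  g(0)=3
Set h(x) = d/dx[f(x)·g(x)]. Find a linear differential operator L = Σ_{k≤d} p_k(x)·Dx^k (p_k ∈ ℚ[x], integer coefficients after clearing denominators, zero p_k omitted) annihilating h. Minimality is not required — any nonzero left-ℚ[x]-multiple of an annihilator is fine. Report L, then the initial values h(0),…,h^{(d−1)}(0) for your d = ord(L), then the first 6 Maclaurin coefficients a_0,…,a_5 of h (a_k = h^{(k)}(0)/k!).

f: a_k = -1, -3, -9, -27, -81, -243, …
g: a_k = 3, 3, 9, 15, 33, 63, …
f·g: L₀ = L_f ⊗_s L_g, ord ≤ 1·1.
h=h₀': d/dx-closure on L₀ ⇒ L.
L = (15 - 30·x - 69·x^2 + 48·x^3 + 216·x^4) + (-2 + 9·x + 3·x^2 - 47·x^3 + 15·x^4 + 54·x^5)·Dx  (order 1).
h: a_k = -12, -90, -450, -1932, -7560, -27990, …
ICs: h(0) = -12.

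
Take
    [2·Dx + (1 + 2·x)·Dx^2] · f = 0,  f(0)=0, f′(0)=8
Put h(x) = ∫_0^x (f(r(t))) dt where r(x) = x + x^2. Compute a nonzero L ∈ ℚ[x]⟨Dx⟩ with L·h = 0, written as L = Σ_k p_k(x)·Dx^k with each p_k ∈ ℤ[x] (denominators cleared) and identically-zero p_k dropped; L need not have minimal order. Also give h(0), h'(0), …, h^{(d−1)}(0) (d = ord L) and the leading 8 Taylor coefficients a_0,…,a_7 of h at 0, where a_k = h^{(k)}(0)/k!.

f: a_k = 0, 8, -8, 32/3, -16, 128/5, -128/3, 512/7, …
L₀ from L_f via x↦r, Dx↦r'^{-1}Dx.
∫: right-multiply L₀ by Dx.
L = (4·x + 4·x^2)·Dx^2 + (1 + 4·x + 6·x^2 + 4·x^3)·Dx^3  (order 3).
h: a_k = 0, 0, 4, 0, -4/3, 8/5, -16/15, 0, …
ICs: h(0) = 0, h′(0) = 0, h′′(0) = 8.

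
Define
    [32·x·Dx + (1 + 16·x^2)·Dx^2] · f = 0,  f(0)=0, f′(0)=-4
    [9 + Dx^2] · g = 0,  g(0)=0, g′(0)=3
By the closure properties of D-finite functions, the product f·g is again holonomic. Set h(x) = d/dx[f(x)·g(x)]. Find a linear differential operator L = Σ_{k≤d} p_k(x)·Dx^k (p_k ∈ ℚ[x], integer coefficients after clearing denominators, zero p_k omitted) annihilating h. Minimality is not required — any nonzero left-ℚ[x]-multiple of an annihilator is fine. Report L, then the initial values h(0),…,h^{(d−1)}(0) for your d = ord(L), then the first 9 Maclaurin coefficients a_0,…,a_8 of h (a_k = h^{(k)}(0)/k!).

L = (2922993 + 113986656·x^2 + 3239661312·x^4 + 5952061440·x^6 + 4156489728·x^8 - 7644119040·x^10 + 110075314176·x^12) + (1760832·x + 128480256·x^3 + 1888911360·x^5 + 5308416000·x^7 + 15288238080·x^9 + 48922361856·x^11)·Dx + (341202 + 13887168·x^2 + 389230080·x^4 + 940474368·x^6 + 1603141632·x^8 + 3737124864·x^10 + 24461180928·x^12)·Dx^2 + (195648·x + 14275584·x^3 + 209879040·x^5 + 589824000·x^7 + 1698693120·x^9 + 5435817984·x^11)·Dx^3 + (1825 + 135776·x^2 + 3251968·x^4 + 31014912·x^6 + 126812160·x^8 + 509607936·x^10 + 1358954496·x^12)·Dx^4  (order 4).
h: a_k = 0, -24, 0, 328, 0, -4311, 0, 63906, 0, …
ICs: h(0) = 0, h′(0) = -24, h′′(0) = 0, h′′′(0) = 1968.

f: a_k = 0, -4, 0, 64/3, 0, -1024/5, 0, 16384/7, 0, …
g: a_k = 0, 3, 0, -9/2, 0, 81/40, 0, -243/560, 0, …
f·g: L₀ = L_f ⊗_s L_g, ord ≤ 2·2.
h=h₀': d/dx-closure on L₀ ⇒ L.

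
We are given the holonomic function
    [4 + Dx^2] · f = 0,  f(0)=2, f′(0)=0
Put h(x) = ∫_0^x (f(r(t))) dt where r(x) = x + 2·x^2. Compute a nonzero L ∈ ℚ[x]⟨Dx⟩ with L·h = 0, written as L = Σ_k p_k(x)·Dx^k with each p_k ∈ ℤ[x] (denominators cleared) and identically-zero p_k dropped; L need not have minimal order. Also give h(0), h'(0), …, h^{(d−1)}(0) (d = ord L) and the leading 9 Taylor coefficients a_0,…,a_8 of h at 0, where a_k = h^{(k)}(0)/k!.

f: a_k = 2, 0, -4, 0, 4/3, 0, -8/45, 0, 4/315, …
h₀=f(r): pull back L_f along r ⇒ L₀.
∫: right-multiply L₀ by Dx.
L = (4 + 48·x + 192·x^2 + 256·x^3)·Dx - 4·Dx^2 + (1 + 4·x)·Dx^3  (order 3).
h: a_k = 0, 2, 0, -4/3, -4, -44/15, 16/9, 1432/315, 76/15, …
ICs: h(0) = 0, h′(0) = 2, h′′(0) = 0.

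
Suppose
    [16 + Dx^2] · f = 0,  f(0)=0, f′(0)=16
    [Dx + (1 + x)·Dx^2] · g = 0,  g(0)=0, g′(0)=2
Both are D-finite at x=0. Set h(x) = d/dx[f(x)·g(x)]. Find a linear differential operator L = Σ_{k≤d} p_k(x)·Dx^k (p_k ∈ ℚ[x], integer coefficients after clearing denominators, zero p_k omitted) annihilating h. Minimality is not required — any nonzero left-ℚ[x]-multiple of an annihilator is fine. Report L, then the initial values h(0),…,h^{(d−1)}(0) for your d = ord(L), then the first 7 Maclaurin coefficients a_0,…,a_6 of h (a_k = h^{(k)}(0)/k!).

L = (96160 + 647168·x + 1757184·x^2 + 2482176·x^3 + 1931264·x^4 + 786432·x^5 + 131072·x^6) + (13728 + 74144·x + 156160·x^2 + 161280·x^3 + 81920·x^4 + 16384·x^5)·Dx + (13546 + 87008·x + 228848·x^2 + 316416·x^3 + 242944·x^4 + 98304·x^5 + 16384·x^6)·Dx^2 + (858 + 4634·x + 9760·x^2 + 10080·x^3 + 5120·x^4 + 1024·x^5)·Dx^3 + (471 + 2910·x + 7439·x^2 + 10080·x^3 + 7640·x^4 + 3072·x^5 + 512·x^6)·Dx^4  (order 4).
h: a_k = 0, 64, -48, -896/3, 520/3, 832/3, -1904/15, …
ICs: h(0) = 0, h′(0) = 64, h′′(0) = -96, h′′′(0) = -1792.

f: a_k = 0, 16, 0, -128/3, 0, 512/15, 0, …
g: a_k = 0, 2, -1, 2/3, -1/2, 2/5, -1/3, …
L₀ := L_f ⊗_s L_g (sym. prod.), ord ≤ 4.
Differentiate: ansatz ord ≤ ord L₀ ⇒ L.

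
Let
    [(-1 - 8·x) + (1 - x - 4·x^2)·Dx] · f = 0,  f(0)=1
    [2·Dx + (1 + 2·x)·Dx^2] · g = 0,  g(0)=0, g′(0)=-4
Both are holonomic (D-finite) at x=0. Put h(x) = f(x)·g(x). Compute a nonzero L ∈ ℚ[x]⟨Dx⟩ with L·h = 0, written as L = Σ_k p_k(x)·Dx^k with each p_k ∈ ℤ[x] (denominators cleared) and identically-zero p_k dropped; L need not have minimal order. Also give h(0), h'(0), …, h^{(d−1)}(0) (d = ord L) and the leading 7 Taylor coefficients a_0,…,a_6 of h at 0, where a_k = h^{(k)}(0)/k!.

f: a_k = 1, 1, 5, 9, 29, 65, 181, …
g: a_k = 0, -4, 4, -16/3, 8, -64/5, 64/3, …
L₀ := L_f ⊗_s L_g (sym. prod.), ord ≤ 2.
L = (10 + 32·x) + (22·x + 40·x^2)·Dx + (-1 - x + 6·x^2 + 8·x^3)·Dx^2  (order 2).
h: a_k = 0, -4, 0, -64/3, -40/3, -1672/15, -2152/15, …
ICs: h(0) = 0, h′(0) = -4.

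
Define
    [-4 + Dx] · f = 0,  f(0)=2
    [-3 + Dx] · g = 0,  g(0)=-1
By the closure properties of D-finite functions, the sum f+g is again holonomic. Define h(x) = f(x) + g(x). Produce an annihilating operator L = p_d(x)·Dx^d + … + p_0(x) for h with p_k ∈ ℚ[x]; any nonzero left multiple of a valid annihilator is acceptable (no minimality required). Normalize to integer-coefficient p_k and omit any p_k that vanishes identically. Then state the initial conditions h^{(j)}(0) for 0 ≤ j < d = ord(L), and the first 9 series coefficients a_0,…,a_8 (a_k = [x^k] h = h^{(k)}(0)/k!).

L = 12 - 7·Dx + Dx^2  (order 2).
h: a_k = 1, 5, 23/2, 101/6, 431/24, 361/24, 7463/720, 30581/5040, 124511/40320, …
ICs: h(0) = 1, h′(0) = 5.

f: a_k = 2, 8, 16, 64/3, 64/3, 256/15, 512/45, 2048/315, 1024/315, …
g: a_k = -1, -3, -9/2, -9/2, -27/8, -81/40, -81/80, -243/560, -729/4480, …
L₀ := lclm(L_f,L_g); ord L₀ ≤ 1+1.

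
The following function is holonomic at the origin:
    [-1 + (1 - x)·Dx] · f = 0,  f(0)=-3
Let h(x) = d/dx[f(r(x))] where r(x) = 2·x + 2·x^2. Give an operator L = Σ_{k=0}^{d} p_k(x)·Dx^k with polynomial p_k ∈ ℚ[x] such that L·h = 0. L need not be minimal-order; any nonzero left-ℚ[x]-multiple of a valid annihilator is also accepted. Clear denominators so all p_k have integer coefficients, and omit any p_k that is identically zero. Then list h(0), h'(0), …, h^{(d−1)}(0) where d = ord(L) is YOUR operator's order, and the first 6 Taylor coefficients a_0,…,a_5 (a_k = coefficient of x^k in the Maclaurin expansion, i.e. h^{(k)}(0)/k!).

L = (6 + 12·x + 12·x^2) + (-1 + 6·x^2 + 4·x^3)·Dx  (order 1).
h: a_k = -6, -36, -144, -528, -1800, -5904, …
ICs: h(0) = -6.

f: a_k = -3, -3, -3, -3, -3, -3, …
Change of var in L_f (x↦r) gives L₀.
h=h₀': d/dx-closure on L₀ ⇒ L.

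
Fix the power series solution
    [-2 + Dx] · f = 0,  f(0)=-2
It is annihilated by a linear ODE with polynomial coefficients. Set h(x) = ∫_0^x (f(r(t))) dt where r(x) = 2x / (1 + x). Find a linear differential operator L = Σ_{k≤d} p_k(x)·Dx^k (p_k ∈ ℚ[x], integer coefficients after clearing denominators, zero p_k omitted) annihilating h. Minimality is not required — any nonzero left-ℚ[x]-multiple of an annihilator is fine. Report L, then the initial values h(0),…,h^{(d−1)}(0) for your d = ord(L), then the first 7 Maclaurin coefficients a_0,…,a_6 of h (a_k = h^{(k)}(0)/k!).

L = -4·Dx + (1 + 2·x + x^2)·Dx^2  (order 2).
h: a_k = 0, -2, -4, -8/3, 2/3, 8/15, -28/45, …
ICs: h(0) = 0, h′(0) = -2.

f: a_k = -2, -4, -4, -8/3, -4/3, -8/15, -8/45, …
h₀=f(r): pull back L_f along r ⇒ L₀.
∫: right-multiply L₀ by Dx.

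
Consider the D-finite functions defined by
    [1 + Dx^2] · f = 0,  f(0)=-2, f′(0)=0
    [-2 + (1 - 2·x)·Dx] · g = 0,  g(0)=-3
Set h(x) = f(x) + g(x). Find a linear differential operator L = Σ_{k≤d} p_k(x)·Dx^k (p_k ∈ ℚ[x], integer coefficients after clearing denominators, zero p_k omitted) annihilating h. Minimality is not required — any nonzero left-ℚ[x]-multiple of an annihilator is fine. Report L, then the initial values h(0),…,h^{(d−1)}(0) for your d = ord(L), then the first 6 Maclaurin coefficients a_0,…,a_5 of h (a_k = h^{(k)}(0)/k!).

f: a_k = -2, 0, 1, 0, -1/12, 0, …
g: a_k = -3, -6, -12, -24, -48, -96, …
Weyl lclm of L_f,L_g ⇒ L₀ (ord ≤ 3).
L = (-50 + 8·x - 8·x^2) + (9 - 22·x + 12·x^2 - 8·x^3)·Dx + (-50 + 8·x - 8·x^2)·Dx^2 + (9 - 22·x + 12·x^2 - 8·x^3)·Dx^3  (order 3).
h: a_k = -5, -6, -11, -24, -577/12, -96, …
ICs: h(0) = -5, h′(0) = -6, h′′(0) = -22.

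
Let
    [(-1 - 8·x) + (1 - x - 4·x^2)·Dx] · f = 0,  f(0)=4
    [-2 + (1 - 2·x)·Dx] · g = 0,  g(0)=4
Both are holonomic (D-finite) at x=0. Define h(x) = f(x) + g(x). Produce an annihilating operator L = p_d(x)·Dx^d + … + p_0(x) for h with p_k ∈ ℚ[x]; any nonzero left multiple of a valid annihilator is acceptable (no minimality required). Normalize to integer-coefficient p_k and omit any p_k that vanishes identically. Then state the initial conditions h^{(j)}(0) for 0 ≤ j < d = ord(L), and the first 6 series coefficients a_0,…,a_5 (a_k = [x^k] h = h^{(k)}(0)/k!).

L = (12 - 48·x + 192·x^2 - 128·x^3) + (-2 - 96·x^2 + 352·x^3 - 256·x^4)·Dx + (-1 + 11·x - 30·x^2 + 80·x^4 - 64·x^5)·Dx^2  (order 2).
h: a_k = 8, 12, 36, 68, 180, 388, …
ICs: h(0) = 8, h′(0) = 12.

f: a_k = 4, 4, 20, 36, 116, 260, …
g: a_k = 4, 8, 16, 32, 64, 128, …
f+g: L₀ = lclm(L_f,L_g), ord ≤ 1+1.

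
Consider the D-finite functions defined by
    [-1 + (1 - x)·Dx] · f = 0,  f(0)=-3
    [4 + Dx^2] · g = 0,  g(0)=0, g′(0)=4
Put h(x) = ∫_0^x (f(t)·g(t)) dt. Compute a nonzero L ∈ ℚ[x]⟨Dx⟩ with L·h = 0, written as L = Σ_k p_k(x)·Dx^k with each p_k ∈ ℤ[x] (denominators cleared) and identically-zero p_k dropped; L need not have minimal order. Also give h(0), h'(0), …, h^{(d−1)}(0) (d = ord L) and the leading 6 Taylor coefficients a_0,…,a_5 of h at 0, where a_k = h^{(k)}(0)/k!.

f: a_k = -3, -3, -3, -3, -3, -3, …
g: a_k = 0, 4, 0, -8/3, 0, 8/15, …
f·g: L₀ = L_f ⊗_s L_g, ord ≤ 1·2.
h=∫₀ˣh₀: take L = L₀·Dx.
L = (-4 + 4·x)·Dx + 2·Dx^2 + (-1 + x)·Dx^3  (order 3).
h: a_k = 0, 0, -6, -4, -1, -4/5, …
ICs: h(0) = 0, h′(0) = 0, h′′(0) = -12.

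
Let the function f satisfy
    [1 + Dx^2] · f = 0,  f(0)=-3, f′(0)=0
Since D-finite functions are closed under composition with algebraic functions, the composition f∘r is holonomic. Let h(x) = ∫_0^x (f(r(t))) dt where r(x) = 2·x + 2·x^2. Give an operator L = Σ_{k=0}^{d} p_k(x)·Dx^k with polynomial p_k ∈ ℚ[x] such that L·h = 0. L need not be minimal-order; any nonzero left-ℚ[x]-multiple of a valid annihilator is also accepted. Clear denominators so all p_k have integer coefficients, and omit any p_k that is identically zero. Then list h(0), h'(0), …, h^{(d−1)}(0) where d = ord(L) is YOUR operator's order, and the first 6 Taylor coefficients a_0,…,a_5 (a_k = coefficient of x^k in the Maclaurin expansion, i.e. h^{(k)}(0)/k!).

L = (4 + 24·x + 48·x^2 + 32·x^3)·Dx - 2·Dx^2 + (1 + 2·x)·Dx^3  (order 3).
h: a_k = 0, -3, 0, 2, 3, 4/5, …
ICs: h(0) = 0, h′(0) = -3, h′′(0) = 0.

f: a_k = -3, 0, 3/2, 0, -1/8, 0, …
f∘r: x↦r, Dx↦Dx/r' in L_f ⇒ L₀.
h=∫h₀ ⇒ L = L₀·Dx.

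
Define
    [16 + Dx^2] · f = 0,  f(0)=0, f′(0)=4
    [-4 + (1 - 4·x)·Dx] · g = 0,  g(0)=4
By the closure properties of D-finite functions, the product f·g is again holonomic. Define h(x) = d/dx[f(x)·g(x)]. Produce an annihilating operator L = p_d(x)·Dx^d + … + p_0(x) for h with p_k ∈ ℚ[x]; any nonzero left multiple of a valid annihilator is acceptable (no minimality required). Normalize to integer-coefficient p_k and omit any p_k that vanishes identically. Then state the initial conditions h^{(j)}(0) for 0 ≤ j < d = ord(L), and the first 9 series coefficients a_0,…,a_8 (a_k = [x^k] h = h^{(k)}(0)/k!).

L = (-16 - 128·x + 256·x^2) + (-8 + 32·x)·Dx + (1 - 8·x + 16·x^2)·Dx^2  (order 2).
h: a_k = 16, 128, 640, 10240/3, 51712/3, 413696/5, 17371136/45, 555876352/315, 2501451776/315, …
ICs: h(0) = 16, h′(0) = 128.

f: a_k = 0, 4, 0, -32/3, 0, 128/15, 0, -1024/315, 0, …
g: a_k = 4, 16, 64, 256, 1024, 4096, 16384, 65536, 262144, …
h₀=f·g: eliminate ⇒ L₀, order ≤ 2·1.
h₀' ⇒ L via d/dx closure of L₀.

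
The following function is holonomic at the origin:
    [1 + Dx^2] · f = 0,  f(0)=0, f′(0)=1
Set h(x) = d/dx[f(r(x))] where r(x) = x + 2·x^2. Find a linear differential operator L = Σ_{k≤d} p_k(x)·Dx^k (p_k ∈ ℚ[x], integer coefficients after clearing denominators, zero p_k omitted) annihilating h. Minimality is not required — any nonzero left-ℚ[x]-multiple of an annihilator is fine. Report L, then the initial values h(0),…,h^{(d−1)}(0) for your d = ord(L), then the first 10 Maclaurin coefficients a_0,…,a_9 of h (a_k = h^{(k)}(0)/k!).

f: a_k = 0, 1, 0, -1/6, 0, 1/120, 0, -1/5040, 0, 1/362880, …
f∘r: x↦r, Dx↦Dx/r' in L_f ⇒ L₀.
h=h₀': d/dx-closure on L₀ ⇒ L.
L = (49 + 16·x + 96·x^2 + 256·x^3 + 256·x^4) + (-12 - 48·x)·Dx + (1 + 8·x + 16·x^2)·Dx^2  (order 2).
h: a_k = 1, 4, -1/2, -4, -239/24, -15/2, 1679/720, 239/45, 235873/40320, 473/224, …
ICs: h(0) = 1, h′(0) = 4.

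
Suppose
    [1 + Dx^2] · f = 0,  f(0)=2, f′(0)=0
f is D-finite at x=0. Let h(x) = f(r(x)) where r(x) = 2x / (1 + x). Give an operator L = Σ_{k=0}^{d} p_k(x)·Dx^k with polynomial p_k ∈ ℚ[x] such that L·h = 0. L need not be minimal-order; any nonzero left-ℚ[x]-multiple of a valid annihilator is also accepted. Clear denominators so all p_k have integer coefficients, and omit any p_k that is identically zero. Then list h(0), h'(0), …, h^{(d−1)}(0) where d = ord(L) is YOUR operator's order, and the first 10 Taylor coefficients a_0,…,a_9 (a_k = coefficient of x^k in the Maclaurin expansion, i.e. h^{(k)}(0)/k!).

L = 4 + (2 + 6·x + 6·x^2 + 2·x^3)·Dx + (1 + 4·x + 6·x^2 + 4·x^3 + x^4)·Dx^2  (order 2).
h: a_k = 2, 0, -4, 8, -32/3, 32/3, -308/45, -8/5, 4708/315, -10336/315, …
ICs: h(0) = 2, h′(0) = 0.

f: a_k = 2, 0, -1, 0, 1/12, 0, -1/360, 0, 1/20160, 0, …
f∘r: x↦r, Dx↦Dx/r' in L_f ⇒ L₀.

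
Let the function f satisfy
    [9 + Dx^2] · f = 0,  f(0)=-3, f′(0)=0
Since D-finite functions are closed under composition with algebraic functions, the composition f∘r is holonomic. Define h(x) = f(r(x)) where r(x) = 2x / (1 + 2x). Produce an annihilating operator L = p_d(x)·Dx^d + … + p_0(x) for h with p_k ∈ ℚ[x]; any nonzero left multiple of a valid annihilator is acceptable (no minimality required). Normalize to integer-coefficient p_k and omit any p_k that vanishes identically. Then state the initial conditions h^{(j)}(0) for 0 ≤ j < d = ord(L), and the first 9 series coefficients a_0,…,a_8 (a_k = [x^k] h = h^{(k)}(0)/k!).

f: a_k = -3, 0, 27/2, 0, -81/8, 0, 243/80, 0, -2187/4480, …
f∘r: x↦r, Dx↦Dx/r' in L_f ⇒ L₀.
L = 36 + (4 + 24·x + 48·x^2 + 32·x^3)·Dx + (1 + 8·x + 24·x^2 + 32·x^3 + 16·x^4)·Dx^2  (order 2).
h: a_k = -3, 0, 54, -216, 486, -432, -9828/5, 66096/5, -1761318/35, …
ICs: h(0) = -3, h′(0) = 0.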